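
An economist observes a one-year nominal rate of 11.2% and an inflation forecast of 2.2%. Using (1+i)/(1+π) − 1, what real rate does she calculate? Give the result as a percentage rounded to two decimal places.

8.81%

By the Fisher equation, 1 + r = (1 + i)/(1 + π).
1 + r = 1.11200 / 1.02200 = 1.088063
r = 1.088063 − 1 = 8.8063%, i.e. 8.81%.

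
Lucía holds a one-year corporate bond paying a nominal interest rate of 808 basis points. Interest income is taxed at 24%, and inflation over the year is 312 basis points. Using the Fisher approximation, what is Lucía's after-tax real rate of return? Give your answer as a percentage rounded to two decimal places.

3.02%

After-tax nominal return = 8.08% × (1 − 0.24) = 6.1408%.
r ≈ 6.1408% − 3.12% → 3.02%.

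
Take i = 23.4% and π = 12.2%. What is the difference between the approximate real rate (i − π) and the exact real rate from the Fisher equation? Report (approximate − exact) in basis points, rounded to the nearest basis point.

Approximate: r ≈ 23.400% − 12.200% = 11.2000%
Exact: (1 + 0.2340)/(1 + 0.1220) − 1 = 9.9822%
Error = 11.2000% − 9.9822% = 1.2178% → 122 basis points.

122 basis points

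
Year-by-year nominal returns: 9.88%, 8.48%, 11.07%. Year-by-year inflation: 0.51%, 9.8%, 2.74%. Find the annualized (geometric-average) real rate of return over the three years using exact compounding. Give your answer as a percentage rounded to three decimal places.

Compound the nominal returns: 1.0988 × 1.0848 × 1.1107 = 1.32393023.
Compound inflation: 1.0051 × 1.0980 × 1.0274 = 1.13383843.
Deflate: 1.32393023 / 1.13383843 = 1.16765334.
Annualized real rate = 1.16765334^(1/3) − 1 = 5.3023% → 5.302%.

5.302%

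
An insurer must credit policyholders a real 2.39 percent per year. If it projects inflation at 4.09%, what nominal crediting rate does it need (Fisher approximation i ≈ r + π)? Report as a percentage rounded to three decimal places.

6.480%

i ≈ r + π = 2.39% + 4.09% = 6.480%.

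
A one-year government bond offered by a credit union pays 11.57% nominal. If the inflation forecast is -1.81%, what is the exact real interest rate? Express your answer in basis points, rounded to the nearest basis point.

1 + r = 1.11570 / 0.98190 = 1.136266
r = 1.136266 − 1 = 13.6266%, i.e. 1363 basis points.

1363 basis points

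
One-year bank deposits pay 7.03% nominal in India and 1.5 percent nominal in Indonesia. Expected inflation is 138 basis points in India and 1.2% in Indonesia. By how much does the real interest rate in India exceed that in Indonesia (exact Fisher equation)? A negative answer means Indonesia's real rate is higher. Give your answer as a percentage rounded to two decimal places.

5.28%

India: (1 + 0.0703)/(1 + 0.0138) − 1 = 5.5731%
Indonesia: (1 + 0.0150)/(1 + 0.0120) − 1 = 0.2964%
Differential = 5.5731% − 0.2964% = 5.2766% → 5.28%.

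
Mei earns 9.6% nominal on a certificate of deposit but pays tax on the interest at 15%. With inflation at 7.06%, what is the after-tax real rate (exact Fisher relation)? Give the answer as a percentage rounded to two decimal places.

1.03%

After-tax nominal return = 9.6% × (1 − 0.15) = 8.1600%.
1 + r = 1.08160 / 1.07060 = 1.010275
After-tax real rate = 1.010275 − 1 → 1.03%.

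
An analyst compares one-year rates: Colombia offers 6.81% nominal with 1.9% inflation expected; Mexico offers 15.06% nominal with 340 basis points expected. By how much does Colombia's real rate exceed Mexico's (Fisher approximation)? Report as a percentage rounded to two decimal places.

-6.75%

Colombia: 6.81% − 1.9% = 4.910%
Mexico: 15.06% − 3.4% = 11.660%
Differential = -6.750% → -6.75%.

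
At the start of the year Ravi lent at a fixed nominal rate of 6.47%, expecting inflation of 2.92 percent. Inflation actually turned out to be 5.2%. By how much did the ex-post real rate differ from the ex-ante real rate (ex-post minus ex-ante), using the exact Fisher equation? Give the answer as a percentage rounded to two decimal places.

-2.24%

Ex-ante: (1 + 0.0647)/(1 + 0.0292) − 1 = 3.4493%
Ex-post: (1 + 0.0647)/(1 + 0.0520) − 1 = 1.2072%
Difference (ex-post − ex-ante) = -2.2421% → -2.24%.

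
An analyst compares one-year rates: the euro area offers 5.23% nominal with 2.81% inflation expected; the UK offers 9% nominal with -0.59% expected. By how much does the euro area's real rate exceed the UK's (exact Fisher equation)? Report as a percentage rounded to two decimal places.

The euro area: (1 + 0.0523)/(1 + 0.0281) − 1 = 2.3539%
The UK: (1 + 0.0900)/(1 − 0.0059) − 1 = 9.6469%
Differential = 2.3539% − 9.6469% = -7.2931% → -7.29%.

-7.29%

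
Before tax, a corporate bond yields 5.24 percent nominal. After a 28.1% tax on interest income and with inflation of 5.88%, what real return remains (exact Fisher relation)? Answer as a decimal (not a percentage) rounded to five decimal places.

-0.01995

After-tax nominal return = 5.24% × (1 − 0.281) = 3.76756%.
1 + r = 1.0376756 / 1.05880 = 0.980049
After-tax real rate = 0.980049 − 1 → -0.01995.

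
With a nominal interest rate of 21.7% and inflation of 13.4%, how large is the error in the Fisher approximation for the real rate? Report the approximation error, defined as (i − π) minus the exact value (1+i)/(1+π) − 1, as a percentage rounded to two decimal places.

0.98%

Approximate: r ≈ 21.700% − 13.400% = 8.3000%
Exact: (1 + 0.2170)/(1 + 0.1340) − 1 = 7.3192%
Error = 8.3000% − 7.3192% = 0.9808% → 0.98%.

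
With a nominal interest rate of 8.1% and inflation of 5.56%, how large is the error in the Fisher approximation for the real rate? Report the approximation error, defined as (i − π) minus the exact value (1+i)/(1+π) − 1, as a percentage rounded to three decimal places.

Approximate: r ≈ 8.100% − 5.560% = 2.5400%
Exact: (1 + 0.0810)/(1 + 0.0556) − 1 = 2.4062%
Error = 2.5400% − 2.4062% = 0.1338% → 0.134%.

0.134%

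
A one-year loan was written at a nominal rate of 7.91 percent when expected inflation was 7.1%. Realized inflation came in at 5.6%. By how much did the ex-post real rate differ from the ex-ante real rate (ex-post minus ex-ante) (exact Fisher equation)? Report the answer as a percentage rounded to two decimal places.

1.43%

Ex-ante: (1 + 0.0791)/(1 + 0.0710) − 1 = 0.7563%
Ex-post: (1 + 0.0791)/(1 + 0.0560) − 1 = 2.1875%
Difference (ex-post − ex-ante) = 1.4312% → 1.43%.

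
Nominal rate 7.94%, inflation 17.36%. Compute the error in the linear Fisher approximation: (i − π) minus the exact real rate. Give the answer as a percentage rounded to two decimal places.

-1.39%

Approximate: r ≈ 7.940% − 17.360% = -9.4200%
Exact: (1 + 0.0794)/(1 + 0.1736) − 1 = -8.0266%
Error = -9.4200% − (-8.0266%) = -1.3934% → -1.39%.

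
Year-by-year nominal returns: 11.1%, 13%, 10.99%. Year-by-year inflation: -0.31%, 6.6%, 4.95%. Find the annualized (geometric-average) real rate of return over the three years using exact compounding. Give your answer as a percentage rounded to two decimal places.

Compound the nominal returns: 1.1110 × 1.1300 × 1.1099 = 1.39340176.
Compound inflation: 0.9969 × 1.0660 × 1.0495 = 1.11529882.
Deflate: 1.39340176 / 1.11529882 = 1.24935285.
Annualized real rate = 1.24935285^(1/3) − 1 = 7.7031% → 7.70%.

7.70%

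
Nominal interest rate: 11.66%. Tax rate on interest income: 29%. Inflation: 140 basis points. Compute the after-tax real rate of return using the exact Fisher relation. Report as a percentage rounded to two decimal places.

6.78%

After-tax nominal return = 11.66% × (1 − 0.29) = 8.2786%.
1 + r = 1.082786 / 1.01400 = 1.067836
After-tax real rate = 1.067836 − 1 → 6.78%.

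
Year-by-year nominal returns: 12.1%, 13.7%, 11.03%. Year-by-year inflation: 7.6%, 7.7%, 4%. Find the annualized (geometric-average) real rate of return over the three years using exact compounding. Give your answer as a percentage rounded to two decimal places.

Compound the nominal returns: 1.1210 × 1.1370 × 1.1103 = 1.41516284.
Compound inflation: 1.0760 × 1.0770 × 1.0400 = 1.20520608.
Deflate: 1.41516284 / 1.20520608 = 1.17420818.
Annualized real rate = 1.17420818^(1/3) − 1 = 5.4990% → 5.50%.

5.50%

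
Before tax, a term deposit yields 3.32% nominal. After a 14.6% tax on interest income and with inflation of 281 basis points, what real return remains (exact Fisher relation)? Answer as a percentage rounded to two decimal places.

After-tax nominal return = 3.32% × (1 − 0.146) = 2.83528%.
1 + r = 1.0283528 / 1.02810 = 1.000246
After-tax real rate = 1.000246 − 1 → 0.02%.

0.02%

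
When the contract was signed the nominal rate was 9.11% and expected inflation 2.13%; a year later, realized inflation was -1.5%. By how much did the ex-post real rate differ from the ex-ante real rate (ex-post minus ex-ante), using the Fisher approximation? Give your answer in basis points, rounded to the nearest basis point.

Ex-ante: 9.11% − 2.13% = 6.980%
Ex-post: 9.11% − (-1.5%) = 10.610%
Difference (ex-post − ex-ante) = 3.6300% → 363 basis points.

363 basis points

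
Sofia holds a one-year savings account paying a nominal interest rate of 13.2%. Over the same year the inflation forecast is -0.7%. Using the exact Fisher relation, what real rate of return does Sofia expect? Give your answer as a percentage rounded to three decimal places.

13.998%

By the Fisher relation, 1 + r = (1 + i)/(1 + π).
1 + r = 1.13200 / 0.99300 = 1.139980
r = 1.139980 − 1 = 13.9980%, i.e. 13.998%.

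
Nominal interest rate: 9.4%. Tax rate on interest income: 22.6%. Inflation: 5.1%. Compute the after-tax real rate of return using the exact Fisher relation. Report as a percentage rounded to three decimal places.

After-tax nominal return = 9.4% × (1 − 0.226) = 7.2756%.
1 + r = 1.072756 / 1.05100 = 1.020700
After-tax real rate = 1.020700 − 1 → 2.070%.

2.070%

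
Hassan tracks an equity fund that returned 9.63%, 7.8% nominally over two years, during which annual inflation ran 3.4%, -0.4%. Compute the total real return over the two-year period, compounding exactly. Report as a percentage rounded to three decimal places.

Nominal growth factor = 1.0963 × 1.0780 = 1.181811
Price-level growth factor = 1.0340 × 0.9960 = 1.029864
Real growth factor = 1.181811 / 1.029864 = 1.147541
Total real return = 1.147541 − 1 → 14.754%.

14.754%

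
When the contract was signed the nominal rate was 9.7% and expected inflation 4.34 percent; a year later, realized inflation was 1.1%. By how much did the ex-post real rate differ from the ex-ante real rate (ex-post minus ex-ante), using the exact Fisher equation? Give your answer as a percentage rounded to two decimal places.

3.37%

Ex-ante: (1 + 0.0970)/(1 + 0.0434) − 1 = 5.1371%
Ex-post: (1 + 0.0970)/(1 + 0.0110) − 1 = 8.5064%
Difference (ex-post − ex-ante) = 3.3694% → 3.37%.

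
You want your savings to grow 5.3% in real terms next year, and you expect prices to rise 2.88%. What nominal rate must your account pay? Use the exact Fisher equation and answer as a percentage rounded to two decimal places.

8.33%

(1 + i) = (1 + r)(1 + π) = 1.05300 × 1.02880 = 1.0833264
i = 1.0833264 − 1, so the required nominal rate is 8.33%.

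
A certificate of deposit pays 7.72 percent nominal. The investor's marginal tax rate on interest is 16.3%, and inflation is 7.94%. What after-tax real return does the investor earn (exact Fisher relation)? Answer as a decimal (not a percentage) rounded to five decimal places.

After-tax nominal return = 7.72% × (1 − 0.163) = 6.46164%.
1 + r = 1.0646164 / 1.07940 = 0.986304
After-tax real rate = 0.986304 − 1 → -0.01370.

-0.01370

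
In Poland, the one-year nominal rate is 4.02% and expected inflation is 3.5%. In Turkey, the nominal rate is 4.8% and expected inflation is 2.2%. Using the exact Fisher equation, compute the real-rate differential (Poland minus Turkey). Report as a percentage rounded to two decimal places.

Poland: (1 + 0.0402)/(1 + 0.0350) − 1 = 0.5024%
Turkey: (1 + 0.0480)/(1 + 0.0220) − 1 = 2.5440%
Differential = 0.5024% − 2.5440% = -2.0416% → -2.04%.

-2.04%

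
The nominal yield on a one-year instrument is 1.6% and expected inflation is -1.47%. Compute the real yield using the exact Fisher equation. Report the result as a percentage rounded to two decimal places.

3.12%

1 + r = 1.01600 / 0.98530 = 1.031158
r = 1.031158 − 1 = 3.1158%, i.e. 3.12%.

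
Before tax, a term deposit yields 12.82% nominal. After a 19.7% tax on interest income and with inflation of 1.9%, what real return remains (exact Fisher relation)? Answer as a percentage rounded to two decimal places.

8.24%

After-tax nominal return = 12.82% × (1 − 0.197) = 10.29446%.
1 + r = 1.1029446 / 1.01900 = 1.082379
After-tax real rate = 1.082379 − 1 → 8.24%.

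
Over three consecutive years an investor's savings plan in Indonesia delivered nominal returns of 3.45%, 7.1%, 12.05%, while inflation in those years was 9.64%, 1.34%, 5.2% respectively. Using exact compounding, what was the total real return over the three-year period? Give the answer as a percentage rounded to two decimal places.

6.21%

Compound the nominal returns: 1.0345 × 1.0710 × 1.1205 = 1.241457.
Compound inflation: 1.0964 × 1.0134 × 1.0520 = 1.168869.
Deflate: 1.241457 / 1.168869 = 1.062102.
Total real return = 1.062102 − 1 → 6.21%.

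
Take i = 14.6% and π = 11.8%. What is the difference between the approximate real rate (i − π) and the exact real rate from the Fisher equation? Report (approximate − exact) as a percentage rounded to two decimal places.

Approximate: r ≈ 14.600% − 11.800% = 2.8000%
Exact: (1 + 0.1460)/(1 + 0.1180) − 1 = 2.5045%
Error = 2.8000% − 2.5045% = 0.2955% → 0.30%.

0.30%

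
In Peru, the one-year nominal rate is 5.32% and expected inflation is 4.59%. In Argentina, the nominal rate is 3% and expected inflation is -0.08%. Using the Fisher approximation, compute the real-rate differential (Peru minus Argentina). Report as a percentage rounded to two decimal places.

Peru: 5.32% − 4.59% = 0.730%
Argentina: 3% − (-0.08%) = 3.080%
Differential = -2.350% → -2.35%.

-2.35%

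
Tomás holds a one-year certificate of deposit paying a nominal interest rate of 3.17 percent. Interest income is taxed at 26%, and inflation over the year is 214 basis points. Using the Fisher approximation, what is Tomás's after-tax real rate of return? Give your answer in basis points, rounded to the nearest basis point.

After-tax nominal return = 3.17% × (1 − 0.26) = 2.3458%.
r ≈ 2.3458% − 2.14% → 21 basis points.

21 basis points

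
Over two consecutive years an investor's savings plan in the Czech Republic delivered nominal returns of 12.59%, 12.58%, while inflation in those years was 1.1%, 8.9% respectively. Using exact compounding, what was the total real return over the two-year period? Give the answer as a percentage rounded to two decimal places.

15.13%

Nominal growth factor = 1.1259 × 1.1258 = 1.267538
Price-level growth factor = 1.0110 × 1.0890 = 1.100979
Real growth factor = 1.267538 / 1.100979 = 1.151283
Total real return = 1.151283 − 1 → 15.13%.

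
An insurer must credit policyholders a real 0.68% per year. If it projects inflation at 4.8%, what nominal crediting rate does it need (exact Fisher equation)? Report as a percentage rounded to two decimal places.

(1 + i) = (1 + r)(1 + π) = 1.00680 × 1.04800 = 1.0551264
i = 1.0551264 − 1, so the required nominal rate is 5.51%.

5.51%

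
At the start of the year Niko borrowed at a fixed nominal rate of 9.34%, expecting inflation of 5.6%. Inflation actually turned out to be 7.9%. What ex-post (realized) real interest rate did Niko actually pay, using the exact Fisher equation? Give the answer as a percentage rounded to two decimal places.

Ex-post: (1 + 0.0934)/(1 + 0.0790) − 1 = 1.3346%
So the realized real rate is 1.33%.

1.33%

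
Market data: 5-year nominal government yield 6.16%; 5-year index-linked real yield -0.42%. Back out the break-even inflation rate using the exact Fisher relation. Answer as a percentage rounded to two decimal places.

(1 + π) = (1 + i)/(1 + r) = 1.06160 / 0.99580 = 1.066078
Break-even inflation = 1.066078 − 1 → 6.61%.

6.61%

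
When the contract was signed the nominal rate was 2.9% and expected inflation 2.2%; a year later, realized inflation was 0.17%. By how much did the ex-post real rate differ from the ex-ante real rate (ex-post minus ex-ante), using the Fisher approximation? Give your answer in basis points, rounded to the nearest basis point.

203 basis points

Ex-ante: 2.9% − 2.2% = 0.700%
Ex-post: 2.9% − 0.17% = 2.730%
Difference (ex-post − ex-ante) = 2.0300% → 203 basis points.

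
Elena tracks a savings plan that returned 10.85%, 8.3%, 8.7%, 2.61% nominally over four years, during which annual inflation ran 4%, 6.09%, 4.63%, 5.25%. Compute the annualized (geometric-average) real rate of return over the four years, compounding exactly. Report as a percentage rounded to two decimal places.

Compound the nominal returns: 1.1085 × 1.0830 × 1.0870 × 1.0261 = 1.33900866.
Compound inflation: 1.0400 × 1.0609 × 1.0463 × 1.0525 = 1.21502753.
Deflate: 1.33900866 / 1.21502753 = 1.10203977.
Annualized real rate = 1.10203977^(1/4) − 1 = 2.4588% → 2.46%.

2.46%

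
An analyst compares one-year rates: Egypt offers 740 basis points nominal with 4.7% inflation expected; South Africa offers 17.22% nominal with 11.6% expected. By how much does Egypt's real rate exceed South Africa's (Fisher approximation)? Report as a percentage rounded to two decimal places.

Egypt: 7.4% − 4.7% = 2.700%
South Africa: 17.22% − 11.6% = 5.620%
Differential = -2.920% → -2.92%.

-2.92%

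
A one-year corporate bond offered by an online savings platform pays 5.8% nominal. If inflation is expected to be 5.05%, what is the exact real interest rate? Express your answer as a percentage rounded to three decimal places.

1 + r = 1.05800 / 1.05050 = 1.007139
r = 1.007139 − 1 = 0.7139%, i.e. 0.714%.

0.714%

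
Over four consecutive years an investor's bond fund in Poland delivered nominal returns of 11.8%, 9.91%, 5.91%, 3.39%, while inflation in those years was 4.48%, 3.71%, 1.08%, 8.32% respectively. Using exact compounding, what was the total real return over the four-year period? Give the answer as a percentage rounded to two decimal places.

Compound the nominal returns: 1.1180 × 1.0991 × 1.0591 × 1.0339 = 1.345533.
Compound inflation: 1.0448 × 1.0371 × 1.0108 × 1.0832 = 1.186391.
Deflate: 1.345533 / 1.186391 = 1.134140.
Total real return = 1.134140 − 1 → 13.41%.

13.41%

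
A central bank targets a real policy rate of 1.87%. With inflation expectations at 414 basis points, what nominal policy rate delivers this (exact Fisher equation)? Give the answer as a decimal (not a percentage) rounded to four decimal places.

0.0609

(1 + i) = (1 + r)(1 + π) = 1.01870 × 1.04140 = 1.06087418
i = 1.06087418 − 1, so the required nominal rate is 0.0609.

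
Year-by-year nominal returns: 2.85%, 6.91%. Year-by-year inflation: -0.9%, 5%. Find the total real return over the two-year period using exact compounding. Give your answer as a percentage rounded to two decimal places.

Compound the nominal returns: 1.0285 × 1.0691 = 1.099569.
Compound inflation: 0.9910 × 1.0500 = 1.040550.
Deflate: 1.099569 / 1.040550 = 1.056719.
Total real return = 1.056719 − 1 → 5.67%.

5.67%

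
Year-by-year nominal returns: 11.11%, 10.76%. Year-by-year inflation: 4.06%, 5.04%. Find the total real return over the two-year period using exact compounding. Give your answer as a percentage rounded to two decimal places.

Nominal growth factor = 1.1111 × 1.1076 = 1.230654
Price-level growth factor = 1.0406 × 1.0504 = 1.093046
Real growth factor = 1.230654 / 1.093046 = 1.125894
Total real return = 1.125894 − 1 → 12.59%.

12.59%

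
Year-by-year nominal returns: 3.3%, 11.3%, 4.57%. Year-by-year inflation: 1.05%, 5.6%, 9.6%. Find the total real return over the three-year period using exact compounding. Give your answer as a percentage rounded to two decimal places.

Nominal growth factor = 1.0330 × 1.1130 × 1.0457 = 1.202272
Price-level growth factor = 1.0105 × 1.0560 × 1.0960 = 1.169528
Real growth factor = 1.202272 / 1.169528 = 1.027997
Total real return = 1.027997 − 1 → 2.80%.

2.80%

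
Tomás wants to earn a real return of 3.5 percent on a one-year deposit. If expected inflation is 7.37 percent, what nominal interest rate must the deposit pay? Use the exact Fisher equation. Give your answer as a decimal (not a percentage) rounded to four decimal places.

0.1113

(1 + i) = (1 + r)(1 + π) = 1.03500 × 1.07370 = 1.1112795
i = 1.1112795 − 1, so the required nominal rate is 0.1113.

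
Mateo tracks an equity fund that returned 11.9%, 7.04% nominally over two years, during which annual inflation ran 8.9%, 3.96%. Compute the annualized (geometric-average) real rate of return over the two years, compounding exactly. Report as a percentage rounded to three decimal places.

2.859%

Compound the nominal returns: 1.1190 × 1.0704 = 1.19777760.
Compound inflation: 1.0890 × 1.0396 = 1.13212440.
Deflate: 1.19777760 / 1.13212440 = 1.05799115.
Annualized real rate = 1.05799115^(1/2) − 1 = 2.8587% → 2.859%.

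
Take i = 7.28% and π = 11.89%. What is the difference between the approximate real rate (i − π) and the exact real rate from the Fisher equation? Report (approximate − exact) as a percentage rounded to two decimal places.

-0.49%

Approximate: r ≈ 7.280% − 11.890% = -4.6100%
Exact: (1 + 0.0728)/(1 + 0.1189) − 1 = -4.1201%
Error = -4.6100% − (-4.1201%) = -0.4899% → -0.49%.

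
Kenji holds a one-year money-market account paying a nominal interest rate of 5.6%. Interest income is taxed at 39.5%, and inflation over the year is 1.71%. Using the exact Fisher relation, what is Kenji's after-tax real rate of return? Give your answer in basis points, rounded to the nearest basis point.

165 basis points

After-tax nominal return = 5.6% × (1 − 0.395) = 3.3880%.
1 + r = 1.03388 / 1.01710 = 1.016498
After-tax real rate = 1.016498 − 1 → 165 basis points.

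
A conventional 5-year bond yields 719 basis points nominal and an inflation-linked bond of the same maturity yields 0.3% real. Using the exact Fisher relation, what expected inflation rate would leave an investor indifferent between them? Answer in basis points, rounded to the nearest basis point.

(1 + π) = (1 + i)/(1 + r) = 1.07190 / 1.00300 = 1.068694
Break-even inflation = 1.068694 − 1 → 687 basis points.

687 basis points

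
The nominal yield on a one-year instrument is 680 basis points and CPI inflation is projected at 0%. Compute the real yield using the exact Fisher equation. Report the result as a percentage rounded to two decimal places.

6.80%

By the Fisher identity, 1 + r = (1 + i)/(1 + π).
1 + r = 1.06800 / 1.00000 = 1.068000
r = 1.068000 − 1 = 6.8000%, i.e. 6.80%.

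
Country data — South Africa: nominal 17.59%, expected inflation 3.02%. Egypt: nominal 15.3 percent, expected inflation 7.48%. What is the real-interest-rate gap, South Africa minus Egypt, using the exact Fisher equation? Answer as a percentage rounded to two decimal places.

6.87%

South Africa: (1 + 0.1759)/(1 + 0.0302) − 1 = 14.1429%
Egypt: (1 + 0.1530)/(1 + 0.0748) − 1 = 7.2758%
Differential = 14.1429% − 7.2758% = 6.8671% → 6.87%.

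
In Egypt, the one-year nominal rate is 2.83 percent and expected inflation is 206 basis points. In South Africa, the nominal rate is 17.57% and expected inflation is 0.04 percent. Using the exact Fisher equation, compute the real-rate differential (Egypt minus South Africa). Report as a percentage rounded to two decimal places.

-16.77%

Egypt: (1 + 0.0283)/(1 + 0.0206) − 1 = 0.7545%
South Africa: (1 + 0.1757)/(1 + 0.0004) − 1 = 17.5230%
Differential = 0.7545% − 17.5230% = -16.7685% → -16.77%.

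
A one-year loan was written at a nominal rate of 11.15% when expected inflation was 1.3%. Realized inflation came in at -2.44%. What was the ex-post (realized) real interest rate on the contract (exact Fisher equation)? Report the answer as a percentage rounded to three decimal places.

13.930%

Ex-post: (1 + 0.1115)/(1 − 0.0244) − 1 = 13.9299%
So the realized real rate is 13.930%.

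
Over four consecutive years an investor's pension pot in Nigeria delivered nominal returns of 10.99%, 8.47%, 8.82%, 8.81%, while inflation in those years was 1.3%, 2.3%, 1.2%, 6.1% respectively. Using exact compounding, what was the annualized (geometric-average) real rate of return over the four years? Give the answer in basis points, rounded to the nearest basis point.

Compound the nominal returns: 1.1099 × 1.0847 × 1.0882 × 1.0881 = 1.42551248.
Compound inflation: 1.0130 × 1.0230 × 1.0120 × 1.0610 = 1.11270740.
Deflate: 1.42551248 / 1.11270740 = 1.28112070.
Annualized real rate = 1.28112070^(1/4) − 1 = 6.3892% → 639 basis points.

639 basis points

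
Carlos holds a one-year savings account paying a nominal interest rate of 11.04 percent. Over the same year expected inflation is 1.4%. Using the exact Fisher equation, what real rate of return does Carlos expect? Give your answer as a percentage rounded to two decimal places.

9.51%

By the Fisher equation, 1 + r = (1 + i)/(1 + π).
1 + r = 1.11040 / 1.01400 = 1.095069
r = 1.095069 − 1 = 9.5069%, i.e. 9.51%.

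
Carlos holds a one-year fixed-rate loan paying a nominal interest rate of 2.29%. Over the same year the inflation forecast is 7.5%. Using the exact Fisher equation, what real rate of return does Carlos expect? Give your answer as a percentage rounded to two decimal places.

By the Fisher equation, 1 + r = (1 + i)/(1 + π).
1 + r = 1.02290 / 1.07500 = 0.951535
r = 0.951535 − 1 = -4.8465%, i.e. -4.85%.

-4.85%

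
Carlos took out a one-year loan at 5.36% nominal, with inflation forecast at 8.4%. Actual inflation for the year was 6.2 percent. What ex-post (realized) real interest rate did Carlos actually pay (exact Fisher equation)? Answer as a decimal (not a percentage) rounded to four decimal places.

-0.0079

Ex-post: (1 + 0.0536)/(1 + 0.0620) − 1 = -0.7910%
So the realized real rate is -0.0079.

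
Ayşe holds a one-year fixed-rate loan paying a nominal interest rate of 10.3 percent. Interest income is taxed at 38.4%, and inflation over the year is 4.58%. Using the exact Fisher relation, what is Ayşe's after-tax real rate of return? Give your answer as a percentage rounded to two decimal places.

After-tax nominal return = 10.3% × (1 − 0.384) = 6.3448%.
1 + r = 1.063448 / 1.04580 = 1.016875
After-tax real rate = 1.016875 − 1 → 1.69%.

1.69%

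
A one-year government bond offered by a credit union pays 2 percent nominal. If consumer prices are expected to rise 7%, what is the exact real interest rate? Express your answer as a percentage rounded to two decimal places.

By the Fisher relation, 1 + r = (1 + i)/(1 + π).
1 + r = 1.02000 / 1.07000 = 0.953271
r = 0.953271 − 1 = -4.6729%, i.e. -4.67%.

-4.67%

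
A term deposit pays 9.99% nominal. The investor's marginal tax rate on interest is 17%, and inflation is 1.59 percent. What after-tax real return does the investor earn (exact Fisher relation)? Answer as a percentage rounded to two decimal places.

6.60%

After-tax nominal return = 9.99% × (1 − 0.17) = 8.2917%.
1 + r = 1.082917 / 1.01590 = 1.065968
After-tax real rate = 1.065968 − 1 → 6.60%.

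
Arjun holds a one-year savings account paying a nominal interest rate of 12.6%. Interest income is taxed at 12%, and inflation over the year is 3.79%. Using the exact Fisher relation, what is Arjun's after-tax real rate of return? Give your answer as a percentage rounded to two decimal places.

7.03%

After-tax nominal return = 12.6% × (1 − 0.12) = 11.0880%.
1 + r = 1.11088 / 1.03790 = 1.070315
After-tax real rate = 1.070315 − 1 → 7.03%.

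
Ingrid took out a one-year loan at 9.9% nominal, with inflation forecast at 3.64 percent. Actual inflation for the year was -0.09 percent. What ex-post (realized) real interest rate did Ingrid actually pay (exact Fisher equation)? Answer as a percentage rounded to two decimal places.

Ex-post: (1 + 0.0990)/(1 − 0.0009) − 1 = 9.9990%
So the realized real rate is 10.00%.

10.00%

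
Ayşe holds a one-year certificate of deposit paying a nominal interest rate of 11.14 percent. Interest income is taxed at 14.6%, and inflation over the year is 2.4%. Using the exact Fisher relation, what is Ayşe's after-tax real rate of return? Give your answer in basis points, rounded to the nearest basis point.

After-tax nominal return = 11.14% × (1 − 0.146) = 9.51356%.
1 + r = 1.0951356 / 1.02400 = 1.069468
After-tax real rate = 1.069468 − 1 → 695 basis points.

695 basis points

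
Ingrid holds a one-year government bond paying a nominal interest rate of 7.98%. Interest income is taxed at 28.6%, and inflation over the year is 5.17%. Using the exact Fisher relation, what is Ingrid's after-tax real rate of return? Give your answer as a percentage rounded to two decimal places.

After-tax nominal return = 7.98% × (1 − 0.286) = 5.69772%.
1 + r = 1.0569772 / 1.05170 = 1.005018
After-tax real rate = 1.005018 − 1 → 0.50%.

0.50%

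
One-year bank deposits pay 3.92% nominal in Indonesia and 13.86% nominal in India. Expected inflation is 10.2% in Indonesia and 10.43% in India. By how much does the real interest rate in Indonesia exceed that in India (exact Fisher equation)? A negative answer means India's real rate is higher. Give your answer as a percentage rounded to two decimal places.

-8.80%

Indonesia: (1 + 0.0392)/(1 + 0.1020) − 1 = -5.6987%
India: (1 + 0.1386)/(1 + 0.1043) − 1 = 3.1060%
Differential = -5.6987% − 3.1060% = -8.8048% → -8.80%.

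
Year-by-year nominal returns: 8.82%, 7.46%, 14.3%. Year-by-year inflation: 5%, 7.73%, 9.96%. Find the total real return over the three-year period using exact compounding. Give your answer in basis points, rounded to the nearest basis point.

746 basis points

Nominal growth factor = 1.0882 × 1.0746 × 1.1430 = 1.336601
Price-level growth factor = 1.0500 × 1.0773 × 1.0996 = 1.243829
Real growth factor = 1.336601 / 1.243829 = 1.074586
Total real return = 1.074586 − 1 → 746 basis points.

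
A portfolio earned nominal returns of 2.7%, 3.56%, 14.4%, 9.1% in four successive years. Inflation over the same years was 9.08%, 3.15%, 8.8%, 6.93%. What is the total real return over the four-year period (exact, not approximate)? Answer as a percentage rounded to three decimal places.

1.408%

Compound the nominal returns: 1.0270 × 1.0356 × 1.1440 × 1.0910 = 1.327435.
Compound inflation: 1.0908 × 1.0315 × 1.0880 × 1.0693 = 1.309010.
Deflate: 1.327435 / 1.309010 = 1.014076.
Total real return = 1.014076 − 1 → 1.408%.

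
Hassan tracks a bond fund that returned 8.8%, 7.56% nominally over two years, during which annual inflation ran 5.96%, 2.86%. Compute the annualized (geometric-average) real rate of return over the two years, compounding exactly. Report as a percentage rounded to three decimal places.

Nominal growth factor = 1.0880 × 1.0756 = 1.170252800
Price-level growth factor = 1.0596 × 1.0286 = 1.089904560
Real growth factor = 1.170252800 / 1.089904560 = 1.073720437
Annualized real rate = 1.073720437^(1/2) − 1 = 3.62048% → 3.620%.

3.620%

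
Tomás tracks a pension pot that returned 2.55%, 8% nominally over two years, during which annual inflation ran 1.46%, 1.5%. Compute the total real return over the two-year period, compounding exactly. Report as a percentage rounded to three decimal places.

Nominal growth factor = 1.0255 × 1.0800 = 1.107540
Price-level growth factor = 1.0146 × 1.0150 = 1.029819
Real growth factor = 1.107540 / 1.029819 = 1.075471
Total real return = 1.075471 − 1 → 7.547%.

7.547%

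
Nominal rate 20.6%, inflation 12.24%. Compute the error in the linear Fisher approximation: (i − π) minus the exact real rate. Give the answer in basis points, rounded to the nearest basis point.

Approximate: r ≈ 20.600% − 12.240% = 8.3600%
Exact: (1 + 0.2060)/(1 + 0.1224) − 1 = 7.4483%
Error = 8.3600% − 7.4483% = 0.9117% → 91 basis points.

91 basis points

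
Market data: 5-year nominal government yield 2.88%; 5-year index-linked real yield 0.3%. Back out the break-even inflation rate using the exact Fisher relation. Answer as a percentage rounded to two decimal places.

(1 + π) = (1 + i)/(1 + r) = 1.02880 / 1.00300 = 1.025723
Break-even inflation = 1.025723 − 1 → 2.57%.

2.57%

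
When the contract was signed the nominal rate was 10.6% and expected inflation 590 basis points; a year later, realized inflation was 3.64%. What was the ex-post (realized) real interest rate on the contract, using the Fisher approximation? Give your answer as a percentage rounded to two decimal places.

Ex-post: 10.6% − 3.64% = 6.960%
So the realized real rate is 6.96%.

6.96%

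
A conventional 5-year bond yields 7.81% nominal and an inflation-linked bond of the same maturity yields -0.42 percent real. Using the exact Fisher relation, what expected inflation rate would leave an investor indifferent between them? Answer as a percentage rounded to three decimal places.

(1 + π) = (1 + i)/(1 + r) = 1.07810 / 0.99580 = 1.082647
Break-even inflation = 1.082647 − 1 → 8.265%.

8.265%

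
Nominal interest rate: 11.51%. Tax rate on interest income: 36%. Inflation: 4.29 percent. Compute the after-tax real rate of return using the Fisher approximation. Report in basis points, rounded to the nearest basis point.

308 basis points

After-tax nominal return = 11.51% × (1 − 0.36) = 7.3664%.
r ≈ 7.3664% − 4.29% → 308 basis points.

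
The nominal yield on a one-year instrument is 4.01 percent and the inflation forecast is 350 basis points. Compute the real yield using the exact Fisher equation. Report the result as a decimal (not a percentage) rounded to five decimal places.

By the Fisher identity, 1 + r = (1 + i)/(1 + π).
1 + r = 1.04010 / 1.03500 = 1.004928
r = 1.004928 − 1 = 0.4928%, i.e. 0.00493.

0.00493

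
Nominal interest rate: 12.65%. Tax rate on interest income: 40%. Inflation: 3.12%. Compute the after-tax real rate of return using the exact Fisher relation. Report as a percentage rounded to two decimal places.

After-tax nominal return = 12.65% × (1 − 0.4) = 7.5900%.
1 + r = 1.07590 / 1.03120 = 1.043348
After-tax real rate = 1.043348 − 1 → 4.33%.

4.33%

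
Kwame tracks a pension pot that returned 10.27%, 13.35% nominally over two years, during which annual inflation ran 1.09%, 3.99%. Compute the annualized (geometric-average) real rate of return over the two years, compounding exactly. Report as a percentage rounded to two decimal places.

9.04%

Compound the nominal returns: 1.1027 × 1.1335 = 1.24991045.
Compound inflation: 1.0109 × 1.0399 = 1.05123491.
Deflate: 1.24991045 / 1.05123491 = 1.18899252.
Annualized real rate = 1.18899252^(1/2) − 1 = 9.0409% → 9.04%.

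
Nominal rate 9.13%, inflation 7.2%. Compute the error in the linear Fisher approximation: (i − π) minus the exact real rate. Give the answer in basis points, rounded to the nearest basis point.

Approximate: r ≈ 9.130% − 7.200% = 1.9300%
Exact: (1 + 0.0913)/(1 + 0.0720) − 1 = 1.8004%
Error = 1.9300% − 1.8004% = 0.1296% → 13 basis points.

13 basis points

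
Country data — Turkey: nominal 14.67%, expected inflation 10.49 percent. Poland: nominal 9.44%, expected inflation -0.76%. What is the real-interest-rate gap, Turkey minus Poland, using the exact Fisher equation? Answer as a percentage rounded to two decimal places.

Turkey: (1 + 0.1467)/(1 + 0.1049) − 1 = 3.78315%
Poland: (1 + 0.0944)/(1 − 0.0076) − 1 = 10.27811%
Differential = 3.78315% − 10.27811% = -6.49497% → -6.49%.

-6.49%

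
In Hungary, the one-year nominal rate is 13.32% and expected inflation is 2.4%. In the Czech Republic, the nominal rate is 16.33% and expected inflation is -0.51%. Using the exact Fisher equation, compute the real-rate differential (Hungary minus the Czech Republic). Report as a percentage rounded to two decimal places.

-6.26%

Hungary: (1 + 0.1332)/(1 + 0.0240) − 1 = 10.6641%
The Czech Republic: (1 + 0.1633)/(1 − 0.0051) − 1 = 16.9263%
Differential = 10.6641% − 16.9263% = -6.2623% → -6.26%.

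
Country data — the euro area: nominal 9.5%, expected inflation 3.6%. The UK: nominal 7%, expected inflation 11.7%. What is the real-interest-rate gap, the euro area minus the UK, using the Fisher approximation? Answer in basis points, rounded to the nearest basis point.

The euro area: 9.5% − 3.6% = 5.900%
The UK: 7% − 11.7% = -4.700%
Differential = 10.600% → 1060 basis points.

1060 basis points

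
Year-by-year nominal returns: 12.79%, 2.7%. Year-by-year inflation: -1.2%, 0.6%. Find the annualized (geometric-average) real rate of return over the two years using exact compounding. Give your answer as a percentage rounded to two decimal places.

7.96%

Nominal growth factor = 1.1279 × 1.0270 = 1.15835330
Price-level growth factor = 0.9880 × 1.0060 = 0.99392800
Real growth factor = 1.15835330 / 0.99392800 = 1.16542979
Annualized real rate = 1.16542979^(1/2) − 1 = 7.9551% → 7.96%.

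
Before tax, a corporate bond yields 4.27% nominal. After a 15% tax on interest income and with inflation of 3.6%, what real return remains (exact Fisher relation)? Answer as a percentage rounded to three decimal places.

After-tax nominal return = 4.27% × (1 − 0.15) = 3.6295%.
1 + r = 1.036295 / 1.03600 = 1.0002847
After-tax real rate = 1.0002847 − 1 → 0.028%.

0.028%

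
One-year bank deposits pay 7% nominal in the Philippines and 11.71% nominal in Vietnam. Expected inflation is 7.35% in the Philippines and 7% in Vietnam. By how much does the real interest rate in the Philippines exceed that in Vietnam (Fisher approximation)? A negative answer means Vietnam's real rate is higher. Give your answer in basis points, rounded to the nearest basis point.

-506 basis points

The Philippines: 7% − 7.35% = -0.350%
Vietnam: 11.71% − 7% = 4.710%
Differential = -5.060% → -506 basis points.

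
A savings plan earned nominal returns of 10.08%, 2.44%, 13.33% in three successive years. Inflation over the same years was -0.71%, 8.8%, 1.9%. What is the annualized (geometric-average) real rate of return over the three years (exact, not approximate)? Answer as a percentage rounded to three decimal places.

Nominal growth factor = 1.1008 × 1.0244 × 1.1333 = 1.2779765340
Price-level growth factor = 0.9929 × 1.0880 × 1.0190 = 1.1008004288
Real growth factor = 1.2779765340 / 1.1008004288 = 1.1609520678
Annualized real rate = 1.1609520678^(1/3) − 1 = 5.100495% → 5.100%.

5.100%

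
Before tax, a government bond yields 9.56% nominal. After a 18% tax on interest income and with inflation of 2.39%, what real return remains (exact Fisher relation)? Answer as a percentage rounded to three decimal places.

5.322%

After-tax nominal return = 9.56% × (1 − 0.18) = 7.8392%.
1 + r = 1.078392 / 1.02390 = 1.053220
After-tax real rate = 1.053220 − 1 → 5.322%.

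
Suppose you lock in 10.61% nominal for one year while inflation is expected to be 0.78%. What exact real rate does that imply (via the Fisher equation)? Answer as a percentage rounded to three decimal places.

1 + r = 1.10610 / 1.00780 = 1.097539
r = 1.097539 − 1 = 9.7539%, i.e. 9.754%.

9.754%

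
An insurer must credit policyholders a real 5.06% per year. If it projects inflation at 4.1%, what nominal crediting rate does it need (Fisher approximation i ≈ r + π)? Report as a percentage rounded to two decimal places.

9.16%

i ≈ r + π = 5.06% + 4.1% = 9.16%.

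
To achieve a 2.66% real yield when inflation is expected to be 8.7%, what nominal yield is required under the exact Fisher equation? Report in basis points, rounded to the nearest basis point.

(1 + i) = (1 + r)(1 + π) = 1.02660 × 1.08700 = 1.1159142
i = 1.1159142 − 1, so the required nominal rate is 1159 basis points.

1159 basis points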